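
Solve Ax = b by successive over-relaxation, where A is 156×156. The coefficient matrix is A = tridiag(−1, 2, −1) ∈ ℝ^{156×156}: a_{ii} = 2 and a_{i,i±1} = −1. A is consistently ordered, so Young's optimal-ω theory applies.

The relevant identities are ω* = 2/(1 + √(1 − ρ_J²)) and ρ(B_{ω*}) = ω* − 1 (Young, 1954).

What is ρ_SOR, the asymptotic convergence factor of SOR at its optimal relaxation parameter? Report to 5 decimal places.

ρ_SOR = 0.96077

spectrum of D⁻¹(L+U) = {cos(kπ/157) : 1≤k≤156}; ρ_J = cos(π/157) = 0.99980.
1 − cos²(π/157) = sin²(π/157) ⇒ √(1−ρ_J²) = sin(π/157) = 0.020009.
ω* = 2/(1 + 0.020009) = 2/1.020009 = 1.96077.
At ω = 1.96077 every |λ(B_ω)| = ω−1, so ρ_SOR = 0.96077.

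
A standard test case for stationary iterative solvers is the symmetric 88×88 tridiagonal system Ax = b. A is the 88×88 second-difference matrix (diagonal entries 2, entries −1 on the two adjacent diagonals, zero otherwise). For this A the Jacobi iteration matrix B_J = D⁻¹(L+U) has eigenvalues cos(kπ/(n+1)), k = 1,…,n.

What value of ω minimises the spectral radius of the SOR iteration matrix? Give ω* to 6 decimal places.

With n=88, ρ(Jacobi) = cos(π/89) = 0.999377.
√(1−ρ_J²) = |sin(π/89)| = 0.0352915
ω* = 2 / (1 + 0.0352915) = 2 / 1.0352915 ≈ 1.931823.
ρ_SOR = ω* − 1 ≈ 0.931823.

ω* = 1.931823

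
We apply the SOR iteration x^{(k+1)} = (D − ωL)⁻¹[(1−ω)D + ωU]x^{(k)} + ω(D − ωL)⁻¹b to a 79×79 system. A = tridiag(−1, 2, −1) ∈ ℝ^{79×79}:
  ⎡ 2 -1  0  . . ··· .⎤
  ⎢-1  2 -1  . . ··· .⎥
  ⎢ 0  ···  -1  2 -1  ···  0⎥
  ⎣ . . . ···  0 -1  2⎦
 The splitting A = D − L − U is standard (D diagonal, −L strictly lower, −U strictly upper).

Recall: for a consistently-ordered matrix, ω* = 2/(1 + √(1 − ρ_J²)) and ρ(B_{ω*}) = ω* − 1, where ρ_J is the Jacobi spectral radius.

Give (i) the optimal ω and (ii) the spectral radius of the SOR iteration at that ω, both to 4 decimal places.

spectrum of D⁻¹(L+U) = {cos(kπ/80) : 1≤k≤79}; ρ_J = cos(π/80) = 0.9992.
√(1−ρ_J²) simplifies to sin(π/80) = 0.03926.
Young: ω* = 2/(1+√(1−ρ_J²)) = 2/(1+0.03926) = 2/1.03926 = 1.9244.
At ω = 1.9244 every |λ(B_ω)| = ω−1, so ρ_SOR = 0.9244.

ω* = 1.9244, ρ_SOR = 0.9244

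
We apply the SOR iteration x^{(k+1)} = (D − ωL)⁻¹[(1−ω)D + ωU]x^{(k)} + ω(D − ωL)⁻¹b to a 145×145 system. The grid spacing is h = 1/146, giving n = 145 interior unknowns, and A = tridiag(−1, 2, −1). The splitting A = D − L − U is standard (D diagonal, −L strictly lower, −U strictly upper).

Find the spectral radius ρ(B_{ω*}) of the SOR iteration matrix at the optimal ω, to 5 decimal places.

ρ_SOR = 0.95787

ρ_J = max_k |cos(kπ/146)| = cos(π/146) = 0.99977
√(1 − cos²(π/146)) = sin(π/146) ≈ 0.021516.
ω* = 2 / (1 + 0.021516) = 2 / 1.021516 ≈ 1.95787.
ρ(B_{ω*}) = ω*−1 = 0.95787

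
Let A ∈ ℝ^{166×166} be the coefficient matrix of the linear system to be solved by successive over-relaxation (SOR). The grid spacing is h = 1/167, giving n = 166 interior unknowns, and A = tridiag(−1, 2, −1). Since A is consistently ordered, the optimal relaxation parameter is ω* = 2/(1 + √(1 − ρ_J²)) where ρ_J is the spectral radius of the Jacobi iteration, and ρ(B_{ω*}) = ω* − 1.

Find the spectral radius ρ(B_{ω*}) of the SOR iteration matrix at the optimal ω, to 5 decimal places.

With n=166, ρ(Jacobi) = cos(π/167) = 0.99982.
√(1−ρ_J²) simplifies to sin(π/167) = 0.018811.
ω* = 2/(1+0.018811) = 1.96307
ρ_SOR = ω* − 1 = 1.96307 − 1 = 0.96307.

ρ_SOR = 0.96307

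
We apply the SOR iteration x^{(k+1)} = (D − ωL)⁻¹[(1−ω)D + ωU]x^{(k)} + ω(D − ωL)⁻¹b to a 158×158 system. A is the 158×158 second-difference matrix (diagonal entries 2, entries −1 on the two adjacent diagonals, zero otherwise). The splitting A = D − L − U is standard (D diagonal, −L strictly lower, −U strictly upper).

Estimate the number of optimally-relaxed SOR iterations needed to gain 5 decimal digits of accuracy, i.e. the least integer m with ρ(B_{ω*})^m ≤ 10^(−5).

m = 292

spectrum of D⁻¹(L+U) = {cos(kπ/159) : 1≤k≤158}; ρ_J = cos(π/159) = 0.9998048.
√(1−ρ_J²) = |sin(π/159)| = 0.0197572
[ω*] 2 ÷ (1 + 0.0197572) = 2 ÷ 1.0197572 = 1.9612512.
At ω = 1.9612512 every |λ(B_ω)| = ω−1, so ρ_SOR = 0.9612512.
5·ln10 = 11.5129; −ln(0.9612512) = 0.0395195; m = ⌈11.5129/0.0395195⌉ = ⌈291.322⌉ = 292.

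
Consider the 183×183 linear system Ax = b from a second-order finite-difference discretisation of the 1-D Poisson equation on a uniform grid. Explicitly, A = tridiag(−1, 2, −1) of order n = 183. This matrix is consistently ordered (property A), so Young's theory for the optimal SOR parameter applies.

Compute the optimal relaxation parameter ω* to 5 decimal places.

ω* = 1.96643

½·tridiag(1,0,1) at n=183: λ_k = cos(kπ/184); max |λ| at k=1 ⇒ ρ_J = cos(π/184) ≈ 0.99985.
√(1−ρ_J²) simplifies to sin(π/184) = 0.017073.
ω* = 2/(1+0.017073) = 1.96643
Hence ρ(B_{ω*}) = 1.96643 − 1 = 0.96643.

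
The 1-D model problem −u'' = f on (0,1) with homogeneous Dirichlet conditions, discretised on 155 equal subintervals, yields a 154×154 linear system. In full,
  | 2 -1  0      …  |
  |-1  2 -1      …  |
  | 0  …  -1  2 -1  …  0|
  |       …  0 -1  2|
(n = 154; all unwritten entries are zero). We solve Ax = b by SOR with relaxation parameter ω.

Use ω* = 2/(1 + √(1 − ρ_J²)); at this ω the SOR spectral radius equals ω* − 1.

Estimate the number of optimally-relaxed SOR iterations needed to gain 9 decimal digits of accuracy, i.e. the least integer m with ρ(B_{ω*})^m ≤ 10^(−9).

spectrum of D⁻¹(L+U) = {cos(kπ/155) : 1≤k≤154}; ρ_J = cos(π/155) = 0.9997946.
1 − cos²(π/155) = sin²(π/155) ⇒ √(1−ρ_J²) = sin(π/155) = 0.0202670.
ω* = 2 / (1 + 0.0202670) = 2 / 1.0202670 ≈ 1.9602712.
Hence ρ(B_{ω*}) = 1.9602712 − 1 = 0.9602712.
For 9 digits: m = 9·ln10 / (−ln 0.9602712) = 20.7233/0.0405395 = 511.188; round up → m = 512.

m = 512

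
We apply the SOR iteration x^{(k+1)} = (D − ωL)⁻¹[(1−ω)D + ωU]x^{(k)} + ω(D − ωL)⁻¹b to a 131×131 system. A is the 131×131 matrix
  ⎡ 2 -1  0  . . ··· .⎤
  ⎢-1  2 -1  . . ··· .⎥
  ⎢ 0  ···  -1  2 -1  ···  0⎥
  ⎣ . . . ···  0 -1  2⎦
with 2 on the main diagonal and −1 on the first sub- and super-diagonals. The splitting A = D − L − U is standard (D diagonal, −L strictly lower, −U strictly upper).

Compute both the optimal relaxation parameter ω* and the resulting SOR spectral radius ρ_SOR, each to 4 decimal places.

ω* = 1.9535, ρ_SOR = 0.9535

n=131: λ(B_J) = 1 − λ(A)/2 = cos(kπ/132); k=1 gives ρ_J = 0.9997.
√(1−ρ_J²) simplifies to sin(π/132) = 0.02380.
Then 2/(1+√(1−ρ_J²)) = 2/(1+0.02380); ω* = 2/1.02380 = 1.9535.
and ρ(B_{ω*}) = 1.9535 − 1 = 0.9535.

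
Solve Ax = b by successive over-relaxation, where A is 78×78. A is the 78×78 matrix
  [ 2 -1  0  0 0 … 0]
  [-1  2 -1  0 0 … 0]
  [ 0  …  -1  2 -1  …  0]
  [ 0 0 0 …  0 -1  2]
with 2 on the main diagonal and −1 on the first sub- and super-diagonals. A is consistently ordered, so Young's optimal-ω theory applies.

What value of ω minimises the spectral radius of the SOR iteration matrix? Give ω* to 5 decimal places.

ω* = 1.92353

With n=78, ρ(Jacobi) = cos(π/79) = 0.99921.
√(1 − cos²(π/79)) = sin(π/79) ≈ 0.039757.
So ω* = 2/1.039757 = 1.92353 (Young).
ρ_SOR = ω* − 1 = 1.92353 − 1 = 0.92353.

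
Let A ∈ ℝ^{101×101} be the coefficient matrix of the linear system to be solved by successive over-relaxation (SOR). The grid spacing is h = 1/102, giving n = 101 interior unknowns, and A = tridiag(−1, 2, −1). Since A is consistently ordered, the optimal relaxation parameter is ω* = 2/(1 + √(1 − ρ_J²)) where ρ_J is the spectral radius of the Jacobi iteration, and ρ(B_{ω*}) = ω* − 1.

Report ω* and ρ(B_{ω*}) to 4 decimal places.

[ρ_J] n=101: ρ(B_J) = cos(π/(n+1)) = cos(π/102) = 0.9995.
√(1−ρ_J²) simplifies to sin(π/102) = 0.03080.
ω* = 2 / (1 + 0.03080) = 2 / 1.03080 ≈ 1.9402.
Hence ρ(B_{ω*}) = 1.9402 − 1 = 0.9402.

ω* = 1.9402, ρ_SOR = 0.9402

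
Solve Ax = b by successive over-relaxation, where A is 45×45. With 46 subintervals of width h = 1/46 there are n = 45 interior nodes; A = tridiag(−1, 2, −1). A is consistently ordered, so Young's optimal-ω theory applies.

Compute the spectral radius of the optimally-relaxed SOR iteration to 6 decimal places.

ρ_SOR = 0.872234

[ρ_J] n=45: ρ(B_J) = cos(π/(n+1)) = cos(π/46) = 0.997669.
1 − cos²(π/46) = sin²(π/46) ⇒ √(1−ρ_J²) = sin(π/46) = 0.0682424.
Then 2/(1+√(1−ρ_J²)) = 2/(1+0.0682424); ω* = 2/1.0682424 = 1.872234.
ρ_SOR = ω* − 1 ≈ 0.872234.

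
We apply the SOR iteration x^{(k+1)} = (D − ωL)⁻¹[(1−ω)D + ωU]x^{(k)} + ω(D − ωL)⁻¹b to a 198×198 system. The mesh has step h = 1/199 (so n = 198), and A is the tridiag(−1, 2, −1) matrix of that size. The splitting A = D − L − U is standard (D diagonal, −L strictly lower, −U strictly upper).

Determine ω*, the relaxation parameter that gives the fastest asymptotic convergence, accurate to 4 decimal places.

ω* = 1.9689

n=198: λ(B_J) = 1 − λ(A)/2 = cos(kπ/199); k=1 gives ρ_J = 0.9999.
√(1−ρ_J²) = |sin(π/199)| = 0.01579
[ω*] 2 ÷ (1 + 0.01579) = 2 ÷ 1.01579 = 1.9689.
Hence ρ(B_{ω*}) = 1.9689 − 1 = 0.9689.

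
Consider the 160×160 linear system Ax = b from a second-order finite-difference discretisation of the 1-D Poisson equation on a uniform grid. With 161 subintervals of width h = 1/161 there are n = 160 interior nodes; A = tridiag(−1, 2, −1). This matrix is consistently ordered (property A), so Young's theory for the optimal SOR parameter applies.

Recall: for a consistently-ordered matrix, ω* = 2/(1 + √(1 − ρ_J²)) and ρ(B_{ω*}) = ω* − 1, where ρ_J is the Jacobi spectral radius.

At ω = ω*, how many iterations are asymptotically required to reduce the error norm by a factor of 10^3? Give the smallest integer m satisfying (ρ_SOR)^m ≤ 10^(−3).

[ρ_J] n=160: ρ(B_J) = cos(π/(n+1)) = cos(π/161) = 0.9998096.
√(1−ρ_J²) simplifies to sin(π/161) = 0.0195118.
Young: ω* = 2/(1+√(1−ρ_J²)) = 2/(1+0.0195118) = 2/1.0195118 = 1.9617232.
and ρ(B_{ω*}) = 1.9617232 − 1 = 0.9617232.
ρ_SOR^m ≤ 10^(−3) ⇔ m ≥ 3·ln10/(−ln 0.9617232) = 6.90776/0.0390286 = 176.992; m = ⌈176.992⌉ = 177.

m = 177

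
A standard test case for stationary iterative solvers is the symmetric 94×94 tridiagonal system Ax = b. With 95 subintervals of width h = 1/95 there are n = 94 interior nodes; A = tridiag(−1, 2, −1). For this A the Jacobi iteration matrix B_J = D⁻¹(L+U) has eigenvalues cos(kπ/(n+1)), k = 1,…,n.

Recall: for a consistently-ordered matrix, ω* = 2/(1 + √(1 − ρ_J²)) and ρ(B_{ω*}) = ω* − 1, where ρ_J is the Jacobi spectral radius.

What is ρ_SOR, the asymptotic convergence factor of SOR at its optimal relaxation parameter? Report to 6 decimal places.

ρ_J = max_k |cos(kπ/95)| = cos(π/95) = 0.999453
root = sin(π/95) = 0.0330634  (since 1−cos² = sin²).
ω* = 2/(1 + 0.0330634) = 2/1.0330634 = 1.935990.
ρ_SOR = ω* − 1 ≈ 0.935990.

ρ_SOR = 0.935990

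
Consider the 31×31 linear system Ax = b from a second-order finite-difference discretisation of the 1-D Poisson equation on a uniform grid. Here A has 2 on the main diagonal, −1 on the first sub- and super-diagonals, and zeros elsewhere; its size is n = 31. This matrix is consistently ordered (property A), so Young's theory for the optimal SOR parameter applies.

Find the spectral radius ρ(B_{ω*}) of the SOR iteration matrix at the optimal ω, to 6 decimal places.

spectrum of D⁻¹(L+U) = {cos(kπ/32) : 1≤k≤31}; ρ_J = cos(π/32) = 0.995185.
√(1−ρ_J²) = |sin(π/32)| = 0.0980171
ω* = 2 / (1 + 0.0980171) = 2 / 1.0980171 ≈ 1.821465.
[ρ_SOR] ω* − 1 = 0.821465.

ρ_SOR = 0.821465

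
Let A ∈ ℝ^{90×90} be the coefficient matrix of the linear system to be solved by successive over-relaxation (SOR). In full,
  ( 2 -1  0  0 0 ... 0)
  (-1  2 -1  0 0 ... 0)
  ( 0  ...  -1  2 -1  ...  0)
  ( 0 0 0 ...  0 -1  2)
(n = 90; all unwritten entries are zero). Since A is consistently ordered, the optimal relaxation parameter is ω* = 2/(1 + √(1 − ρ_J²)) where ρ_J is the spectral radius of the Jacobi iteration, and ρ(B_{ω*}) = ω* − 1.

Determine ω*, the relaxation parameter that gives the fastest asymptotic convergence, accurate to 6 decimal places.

ω* = 1.933271

With n=90, ρ(Jacobi) = cos(π/91) = 0.999404.
root = sin(π/91) = 0.0345161  (since 1−cos² = sin²).
So ω* = 2/1.0345161 = 1.933271 (Young).
ρ_SOR = ω* − 1 ≈ 0.933271.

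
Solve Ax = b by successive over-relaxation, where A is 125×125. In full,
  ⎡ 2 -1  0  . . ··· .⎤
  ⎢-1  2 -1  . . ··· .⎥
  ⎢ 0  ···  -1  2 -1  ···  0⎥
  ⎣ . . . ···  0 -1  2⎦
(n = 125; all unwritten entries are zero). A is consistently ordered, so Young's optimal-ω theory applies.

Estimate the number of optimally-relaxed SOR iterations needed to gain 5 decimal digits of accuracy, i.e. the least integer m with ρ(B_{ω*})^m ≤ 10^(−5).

m = 231

With n=125, ρ(Jacobi) = cos(π/126) = 0.9996892.
root = sin(π/126) = 0.0249307  (since 1−cos² = sin²).
ω* = 2 / (1 + 0.0249307) = 2 / 1.0249307 ≈ 1.9513514.
and ρ(B_{ω*}) = 1.9513514 − 1 = 0.9513514.
m ≥ 5·ln10 / (−ln 0.9513514) = 230.850; smallest integer m = 231.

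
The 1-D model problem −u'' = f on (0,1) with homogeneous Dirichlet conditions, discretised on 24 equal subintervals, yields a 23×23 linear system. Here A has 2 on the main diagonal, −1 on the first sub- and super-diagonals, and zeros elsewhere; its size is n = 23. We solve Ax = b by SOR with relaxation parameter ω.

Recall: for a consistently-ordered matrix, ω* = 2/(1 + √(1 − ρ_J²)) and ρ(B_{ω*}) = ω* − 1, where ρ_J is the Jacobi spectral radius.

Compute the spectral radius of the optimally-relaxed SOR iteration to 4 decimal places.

[ρ_J] n=23: ρ(B_J) = cos(π/(n+1)) = cos(π/24) = 0.9914.
√(1−ρ_J²) simplifies to sin(π/24) = 0.13053.
Then 2/(1+√(1−ρ_J²)) = 2/(1+0.13053); ω* = 2/1.13053 = 1.7691.
ρ_SOR = ω* − 1 = 1.7691 − 1 = 0.7691.

ρ_SOR = 0.7691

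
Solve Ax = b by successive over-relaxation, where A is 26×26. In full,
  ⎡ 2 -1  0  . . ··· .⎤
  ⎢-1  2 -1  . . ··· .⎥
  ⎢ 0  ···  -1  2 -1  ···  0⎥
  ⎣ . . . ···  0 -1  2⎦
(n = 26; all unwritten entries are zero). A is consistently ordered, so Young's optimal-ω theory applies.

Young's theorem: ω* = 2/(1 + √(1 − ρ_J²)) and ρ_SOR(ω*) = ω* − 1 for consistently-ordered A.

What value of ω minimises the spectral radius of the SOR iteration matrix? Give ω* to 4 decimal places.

ω* = 1.7920

½·tridiag(1,0,1) at n=26: λ_k = cos(kπ/27); max |λ| at k=1 ⇒ ρ_J = cos(π/27) ≈ 0.9932.
√(1 − cos²(π/27)) = sin(π/27) ≈ 0.11609.
Then 2/(1+√(1−ρ_J²)) = 2/(1+0.11609); ω* = 2/1.11609 = 1.7920.
Hence ρ(B_{ω*}) = 1.7920 − 1 = 0.7920.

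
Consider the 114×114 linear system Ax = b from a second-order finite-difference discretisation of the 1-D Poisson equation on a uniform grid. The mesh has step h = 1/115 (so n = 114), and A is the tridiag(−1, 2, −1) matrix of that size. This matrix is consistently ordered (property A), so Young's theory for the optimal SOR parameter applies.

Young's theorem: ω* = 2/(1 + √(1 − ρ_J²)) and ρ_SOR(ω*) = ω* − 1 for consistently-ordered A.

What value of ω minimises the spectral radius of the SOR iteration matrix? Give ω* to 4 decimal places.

With n=114, ρ(Jacobi) = cos(π/115) = 0.9996.
√(1 − cos²(π/115)) = sin(π/115) ≈ 0.02731.
ω* = 2 / (1 + 0.02731) = 2 / 1.02731 ≈ 1.9468.
ρ_SOR = ω* − 1 = 1.9468 − 1 = 0.9468.

ω* = 1.9468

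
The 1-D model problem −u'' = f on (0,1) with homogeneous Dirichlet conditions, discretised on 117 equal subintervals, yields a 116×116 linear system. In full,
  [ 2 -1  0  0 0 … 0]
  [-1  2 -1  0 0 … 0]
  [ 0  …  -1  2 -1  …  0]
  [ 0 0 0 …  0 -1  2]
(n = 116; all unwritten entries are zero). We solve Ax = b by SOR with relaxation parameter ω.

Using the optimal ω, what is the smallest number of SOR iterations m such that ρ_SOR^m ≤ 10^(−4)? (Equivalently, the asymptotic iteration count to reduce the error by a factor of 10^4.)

spectrum of D⁻¹(L+U) = {cos(kπ/117) : 1≤k≤116}; ρ_J = cos(π/117) = 0.9996395.
√(1 − cos²(π/117)) = sin(π/117) ≈ 0.0268480.
Then 2/(1+√(1−ρ_J²)) = 2/(1+0.0268480); ω* = 2/1.0268480 = 1.9477079.
and ρ(B_{ω*}) = 1.9477079 − 1 = 0.9477079.
m ≥ 4·ln10 / (−ln 0.9477079) = 171.486; smallest integer m = 172.

m = 172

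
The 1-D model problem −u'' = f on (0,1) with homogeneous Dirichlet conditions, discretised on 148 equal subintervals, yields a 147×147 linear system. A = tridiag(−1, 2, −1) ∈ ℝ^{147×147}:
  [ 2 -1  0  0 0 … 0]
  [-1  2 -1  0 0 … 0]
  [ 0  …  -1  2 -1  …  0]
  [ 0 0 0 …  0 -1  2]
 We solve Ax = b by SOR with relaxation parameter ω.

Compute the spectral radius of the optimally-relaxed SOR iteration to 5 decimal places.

B_J for the 147×147 system has eigenvalues cos(kπ/148); ρ_J = cos(π/148) = 0.99977.
√(1 − cos²(π/148)) = sin(π/148) ≈ 0.021225.
Then 2/(1+√(1−ρ_J²)) = 2/(1+0.021225); ω* = 2/1.021225 = 1.95843.
and ρ(B_{ω*}) = 1.95843 − 1 = 0.95843.

ρ_SOR = 0.95843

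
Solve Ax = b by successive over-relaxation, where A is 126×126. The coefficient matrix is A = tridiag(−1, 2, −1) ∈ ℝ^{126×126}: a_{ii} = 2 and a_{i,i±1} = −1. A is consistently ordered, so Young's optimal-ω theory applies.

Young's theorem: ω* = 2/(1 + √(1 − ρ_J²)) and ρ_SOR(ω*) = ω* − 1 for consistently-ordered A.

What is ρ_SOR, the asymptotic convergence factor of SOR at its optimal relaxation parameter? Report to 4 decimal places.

With n=126, ρ(Jacobi) = cos(π/127) = 0.9997.
root = sin(π/127) = 0.02473  (since 1−cos² = sin²).
Young: ω* = 2/(1+√(1−ρ_J²)) = 2/(1+0.02473) = 2/1.02473 = 1.9517.
ρ(B_{ω*}) = ω*−1 = 0.9517

ρ_SOR = 0.9517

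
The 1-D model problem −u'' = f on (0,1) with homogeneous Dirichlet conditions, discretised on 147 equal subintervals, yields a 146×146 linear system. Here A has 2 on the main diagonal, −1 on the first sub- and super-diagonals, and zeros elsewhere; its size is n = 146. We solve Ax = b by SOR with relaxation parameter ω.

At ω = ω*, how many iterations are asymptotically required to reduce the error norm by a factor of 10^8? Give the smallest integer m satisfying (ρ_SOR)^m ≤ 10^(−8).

m = 431

[ρ_J] n=146: ρ(B_J) = cos(π/(n+1)) = cos(π/147) = 0.9997716.
√(1−ρ_J²) = |sin(π/147)| = 0.0213698
Then 2/(1+√(1−ρ_J²)) = 2/(1+0.0213698); ω* = 2/1.0213698 = 1.9581546.
and ρ(B_{ω*}) = 1.9581546 − 1 = 0.9581546.
Need (0.9581546)^m ≤ 10^(−8): m ≥ 8·ln10/|ln 0.9581546| = 18.4207/0.0427461 = 430.933 ⇒ m = 431.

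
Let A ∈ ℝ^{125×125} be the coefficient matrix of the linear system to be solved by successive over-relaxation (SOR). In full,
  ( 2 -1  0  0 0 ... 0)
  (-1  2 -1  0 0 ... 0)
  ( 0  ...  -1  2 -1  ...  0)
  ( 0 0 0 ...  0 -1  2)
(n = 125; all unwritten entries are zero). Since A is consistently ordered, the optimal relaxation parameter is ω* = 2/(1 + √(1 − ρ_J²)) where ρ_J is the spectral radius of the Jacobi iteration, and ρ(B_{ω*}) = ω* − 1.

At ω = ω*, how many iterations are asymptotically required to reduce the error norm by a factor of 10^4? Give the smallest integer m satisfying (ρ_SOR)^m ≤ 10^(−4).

½·tridiag(1,0,1) at n=125: λ_k = cos(kπ/126); max |λ| at k=1 ⇒ ρ_J = cos(π/126) ≈ 0.9996892.
√(1 − cos²(π/126)) = sin(π/126) ≈ 0.0249307.
[ω*] 2 ÷ (1 + 0.0249307) = 2 ÷ 1.0249307 = 1.9513514.
Hence ρ(B_{ω*}) = 1.9513514 − 1 = 0.9513514.
ρ_SOR^m ≤ 10^(−4) ⇔ m ≥ 4·ln10/(−ln 0.9513514) = 9.21034/0.0498718 = 184.680; m = ⌈184.680⌉ = 185.

m = 185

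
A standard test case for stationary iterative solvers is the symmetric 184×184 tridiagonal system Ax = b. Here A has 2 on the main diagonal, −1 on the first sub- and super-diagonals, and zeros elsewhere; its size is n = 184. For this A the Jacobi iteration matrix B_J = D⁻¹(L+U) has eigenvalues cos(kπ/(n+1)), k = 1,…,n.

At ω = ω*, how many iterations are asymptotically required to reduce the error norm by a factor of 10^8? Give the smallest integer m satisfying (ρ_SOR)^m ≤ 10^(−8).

[ρ_J] n=184: ρ(B_J) = cos(π/(n+1)) = cos(π/185) = 0.9998558.
√(1−ρ_J²) simplifies to sin(π/185) = 0.0169808.
Young: ω* = 2/(1+√(1−ρ_J²)) = 2/(1+0.0169808) = 2/1.0169808 = 1.9666055.
ρ_SOR = ω* − 1 = 1.9666055 − 1 = 0.9666055.
8·ln10 = 18.4207; −ln(0.9666055) = 0.0339648; m = ⌈18.4207/0.0339648⌉ = ⌈542.347⌉ = 543.

m = 543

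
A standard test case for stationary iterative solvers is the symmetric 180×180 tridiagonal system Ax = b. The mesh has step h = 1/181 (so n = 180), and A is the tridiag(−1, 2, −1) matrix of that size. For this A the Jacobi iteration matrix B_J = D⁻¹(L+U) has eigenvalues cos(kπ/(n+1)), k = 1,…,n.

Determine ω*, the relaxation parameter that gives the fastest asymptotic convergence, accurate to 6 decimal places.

ω* = 1.965880

With n=180, ρ(Jacobi) = cos(π/181) = 0.999849.
root = sin(π/181) = 0.0173560  (since 1−cos² = sin²).
Then 2/(1+√(1−ρ_J²)) = 2/(1+0.0173560); ω* = 2/1.0173560 = 1.965880.
ρ_SOR = ω* − 1 ≈ 0.965880.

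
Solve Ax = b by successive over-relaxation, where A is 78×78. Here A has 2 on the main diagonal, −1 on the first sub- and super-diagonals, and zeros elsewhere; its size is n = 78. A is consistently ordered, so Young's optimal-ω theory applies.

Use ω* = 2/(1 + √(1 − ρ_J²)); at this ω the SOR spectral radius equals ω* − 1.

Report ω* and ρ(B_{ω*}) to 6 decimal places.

With n=78, ρ(Jacobi) = cos(π/79) = 0.999209.
root = sin(π/79) = 0.0397565  (since 1−cos² = sin²).
ω* = 2 / (1 + 0.0397565) = 2 / 1.0397565 ≈ 1.923527.
At ω = 1.923527 every |λ(B_ω)| = ω−1, so ρ_SOR = 0.923527.

ω* = 1.923527, ρ_SOR = 0.923527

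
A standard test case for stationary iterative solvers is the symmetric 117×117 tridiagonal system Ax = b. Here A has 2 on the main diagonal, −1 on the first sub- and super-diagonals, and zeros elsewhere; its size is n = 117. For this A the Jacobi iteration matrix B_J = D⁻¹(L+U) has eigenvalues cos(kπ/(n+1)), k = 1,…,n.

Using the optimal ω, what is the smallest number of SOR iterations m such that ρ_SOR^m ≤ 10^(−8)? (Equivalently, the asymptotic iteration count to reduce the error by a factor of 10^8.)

m = 346

With n=117, ρ(Jacobi) = cos(π/118) = 0.9996456.
√(1−ρ_J²) simplifies to sin(π/118) = 0.0266205.
ω* = 2/(1 + 0.0266205) = 2/1.0266205 = 1.9481396.
ρ(B_{ω*}) = ω*−1 = 0.9481396
(0.9481396)^m ≤ 10^{−8}  ⇒  m·ln(0.9481396) ≤ −8·ln10  ⇒  m ≥ 345.906  ⇒  m = 346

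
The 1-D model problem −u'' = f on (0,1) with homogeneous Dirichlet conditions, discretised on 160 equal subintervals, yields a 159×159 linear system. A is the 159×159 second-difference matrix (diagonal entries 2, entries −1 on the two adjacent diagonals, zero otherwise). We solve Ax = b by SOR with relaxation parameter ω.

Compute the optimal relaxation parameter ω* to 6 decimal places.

ω* = 1.961489

With n=159, ρ(Jacobi) = cos(π/160) = 0.999807.
√(1 − cos²(π/160)) = sin(π/160) ≈ 0.0196337.
ω* = 2/(1+0.0196337) = 1.961489
ρ_SOR = ω* − 1 ≈ 0.961489.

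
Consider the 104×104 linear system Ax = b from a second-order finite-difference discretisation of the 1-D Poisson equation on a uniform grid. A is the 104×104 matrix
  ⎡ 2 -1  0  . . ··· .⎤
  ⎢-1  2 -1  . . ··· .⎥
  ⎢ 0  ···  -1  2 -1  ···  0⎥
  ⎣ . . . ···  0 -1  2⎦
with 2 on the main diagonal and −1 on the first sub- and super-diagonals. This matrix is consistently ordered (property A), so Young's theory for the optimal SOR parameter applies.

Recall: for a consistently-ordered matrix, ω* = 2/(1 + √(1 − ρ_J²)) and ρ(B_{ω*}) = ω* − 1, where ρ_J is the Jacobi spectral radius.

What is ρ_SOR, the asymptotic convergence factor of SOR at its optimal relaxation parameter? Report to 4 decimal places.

ρ_SOR = 0.9419

spectrum of D⁻¹(L+U) = {cos(kπ/105) : 1≤k≤104}; ρ_J = cos(π/105) = 0.9996.
√(1−ρ_J²) = |sin(π/105)| = 0.02992
Young: ω* = 2/(1+√(1−ρ_J²)) = 2/(1+0.02992) = 2/1.02992 = 1.9419.
ρ_SOR = ω* − 1 ≈ 0.9419.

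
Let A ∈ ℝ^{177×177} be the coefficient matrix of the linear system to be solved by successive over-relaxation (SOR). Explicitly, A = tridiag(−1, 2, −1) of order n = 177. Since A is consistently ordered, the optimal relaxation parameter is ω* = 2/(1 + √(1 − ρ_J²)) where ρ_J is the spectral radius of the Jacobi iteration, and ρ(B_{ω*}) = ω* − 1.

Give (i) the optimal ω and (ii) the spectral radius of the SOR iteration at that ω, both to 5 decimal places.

ω* = 1.96532, ρ_SOR = 0.96532

With n=177, ρ(Jacobi) = cos(π/178) = 0.99984.
√(1−ρ_J²) = |sin(π/178)| = 0.017648
So ω* = 2/1.017648 = 1.96532 (Young).
ρ_SOR = ω* − 1 = 1.96532 − 1 = 0.96532.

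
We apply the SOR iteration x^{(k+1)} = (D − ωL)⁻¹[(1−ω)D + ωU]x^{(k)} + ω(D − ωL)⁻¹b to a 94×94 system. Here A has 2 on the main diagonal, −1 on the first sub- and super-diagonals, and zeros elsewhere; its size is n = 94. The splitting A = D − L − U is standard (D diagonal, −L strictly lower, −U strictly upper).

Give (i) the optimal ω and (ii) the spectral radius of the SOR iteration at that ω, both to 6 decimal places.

ω* = 1.935990, ρ_SOR = 0.935990

ρ_J = max_k |cos(kπ/95)| = cos(π/95) = 0.999453
√(1−ρ_J²) simplifies to sin(π/95) = 0.0330634.
ω* = 2 / (1 + 0.0330634) = 2 / 1.0330634 ≈ 1.935990.
and ρ(B_{ω*}) = 1.935990 − 1 = 0.935990.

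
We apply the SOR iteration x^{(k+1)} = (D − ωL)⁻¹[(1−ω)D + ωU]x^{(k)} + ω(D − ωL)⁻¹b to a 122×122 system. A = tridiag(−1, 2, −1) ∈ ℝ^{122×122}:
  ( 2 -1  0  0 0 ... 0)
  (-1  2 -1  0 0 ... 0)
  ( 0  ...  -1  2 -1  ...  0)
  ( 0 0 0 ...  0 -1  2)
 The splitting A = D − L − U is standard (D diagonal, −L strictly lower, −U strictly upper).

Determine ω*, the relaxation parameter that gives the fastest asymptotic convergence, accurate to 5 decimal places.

spectrum of D⁻¹(L+U) = {cos(kπ/123) : 1≤k≤122}; ρ_J = cos(π/123) = 0.99967.
1 − cos²(π/123) = sin²(π/123) ⇒ √(1−ρ_J²) = sin(π/123) = 0.025539.
ω* = 2 / (1 + 0.025539) = 2 / 1.025539 ≈ 1.95019.
At ω = 1.95019 every |λ(B_ω)| = ω−1, so ρ_SOR = 0.95019.

ω* = 1.95019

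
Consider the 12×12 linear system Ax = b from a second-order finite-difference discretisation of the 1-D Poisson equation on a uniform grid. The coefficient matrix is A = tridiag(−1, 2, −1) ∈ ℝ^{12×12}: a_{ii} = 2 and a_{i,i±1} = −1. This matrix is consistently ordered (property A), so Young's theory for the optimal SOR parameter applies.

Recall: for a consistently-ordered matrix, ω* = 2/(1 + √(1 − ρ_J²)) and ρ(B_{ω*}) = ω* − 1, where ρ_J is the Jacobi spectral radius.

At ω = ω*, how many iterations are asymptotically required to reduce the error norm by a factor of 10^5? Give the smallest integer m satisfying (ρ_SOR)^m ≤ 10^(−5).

n=12: λ(B_J) = 1 − λ(A)/2 = cos(kπ/13); k=1 gives ρ_J = 0.9709418.
√(1−ρ_J²) simplifies to sin(π/13) = 0.2393157.
ω* = 2/(1+0.2393157) = 1.6137938
[ρ_SOR] ω* − 1 = 0.6137938.
5·ln10 = 11.5129; −ln(0.6137938) = 0.488096; m = ⌈11.5129/0.488096⌉ = ⌈23.587⌉ = 24.

m = 24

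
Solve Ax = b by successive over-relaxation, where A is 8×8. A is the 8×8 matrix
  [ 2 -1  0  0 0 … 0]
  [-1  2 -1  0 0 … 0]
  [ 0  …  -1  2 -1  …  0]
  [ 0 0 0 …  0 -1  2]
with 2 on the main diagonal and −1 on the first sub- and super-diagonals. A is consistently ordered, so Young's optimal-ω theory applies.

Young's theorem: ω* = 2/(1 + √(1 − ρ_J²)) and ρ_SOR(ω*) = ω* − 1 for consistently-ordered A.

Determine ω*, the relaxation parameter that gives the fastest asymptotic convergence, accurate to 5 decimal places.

With n=8, ρ(Jacobi) = cos(π/9) = 0.93969.
1 − cos²(π/9) = sin²(π/9) ⇒ √(1−ρ_J²) = sin(π/9) = 0.342020.
ω* = 2/(1+0.342020) = 1.49029
ρ(B_{ω*}) = ω*−1 = 0.49029

ω* = 1.49029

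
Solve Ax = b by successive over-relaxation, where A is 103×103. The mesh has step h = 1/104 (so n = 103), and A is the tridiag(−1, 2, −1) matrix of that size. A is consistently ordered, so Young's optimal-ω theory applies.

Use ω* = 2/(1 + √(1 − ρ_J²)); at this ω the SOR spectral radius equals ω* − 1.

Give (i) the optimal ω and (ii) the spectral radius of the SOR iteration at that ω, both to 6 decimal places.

[ρ_J] n=103: ρ(B_J) = cos(π/(n+1)) = cos(π/104) = 0.999544.
√(1−ρ_J²) = |sin(π/104)| = 0.0302030
ω* = 2 / (1 + 0.0302030) = 2 / 1.0302030 ≈ 1.941365.
ρ_SOR = ω* − 1 ≈ 0.941365.

ω* = 1.941365, ρ_SOR = 0.941365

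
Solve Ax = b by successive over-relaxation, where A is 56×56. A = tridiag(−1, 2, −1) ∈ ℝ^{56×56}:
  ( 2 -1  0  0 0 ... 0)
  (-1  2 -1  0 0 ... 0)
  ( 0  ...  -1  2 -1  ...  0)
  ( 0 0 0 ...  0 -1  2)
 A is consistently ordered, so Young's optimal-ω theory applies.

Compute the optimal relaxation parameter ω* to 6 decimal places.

spectrum of D⁻¹(L+U) = {cos(kπ/57) : 1≤k≤56}; ρ_J = cos(π/57) = 0.998482.
√(1−ρ_J²) simplifies to sin(π/57) = 0.0550878.
So ω* = 2/1.0550878 = 1.895577 (Young).
At ω = 1.895577 every |λ(B_ω)| = ω−1, so ρ_SOR = 0.895577.

ω* = 1.895577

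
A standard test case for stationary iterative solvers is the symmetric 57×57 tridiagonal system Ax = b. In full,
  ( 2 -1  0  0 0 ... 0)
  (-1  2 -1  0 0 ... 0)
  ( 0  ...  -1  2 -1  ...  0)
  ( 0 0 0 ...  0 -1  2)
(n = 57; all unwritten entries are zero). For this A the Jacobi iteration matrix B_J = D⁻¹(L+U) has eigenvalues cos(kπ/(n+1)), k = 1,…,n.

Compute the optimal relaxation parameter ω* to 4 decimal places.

B_J for the 57×57 system has eigenvalues cos(kπ/58); ρ_J = cos(π/58) = 0.9985.
root = sin(π/58) = 0.05414  (since 1−cos² = sin²).
ω* = 2/(1 + 0.05414) = 2/1.05414 = 1.8973.
ρ(B_{ω*}) = ω*−1 = 0.8973

ω* = 1.8973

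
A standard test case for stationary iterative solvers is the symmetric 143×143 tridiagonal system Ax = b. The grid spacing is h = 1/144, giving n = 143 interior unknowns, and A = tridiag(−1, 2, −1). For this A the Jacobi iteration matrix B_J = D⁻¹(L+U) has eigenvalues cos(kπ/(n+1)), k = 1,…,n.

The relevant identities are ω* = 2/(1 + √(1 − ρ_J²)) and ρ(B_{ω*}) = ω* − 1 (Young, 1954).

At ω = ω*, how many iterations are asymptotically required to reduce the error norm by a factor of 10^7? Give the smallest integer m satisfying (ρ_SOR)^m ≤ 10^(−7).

½·tridiag(1,0,1) at n=143: λ_k = cos(kπ/144); max |λ| at k=1 ⇒ ρ_J = cos(π/144) ≈ 0.9997620.
√(1−ρ_J²) simplifies to sin(π/144) = 0.0218149.
ω* = 2/(1+0.0218149) = 1.9573017
ρ_SOR = ω* − 1 = 1.9573017 − 1 = 0.9573017.
7·ln10 = 16.1181; −ln(0.9573017) = 0.0436367; m = ⌈16.1181/0.0436367⌉ = ⌈369.370⌉ = 370.

m = 370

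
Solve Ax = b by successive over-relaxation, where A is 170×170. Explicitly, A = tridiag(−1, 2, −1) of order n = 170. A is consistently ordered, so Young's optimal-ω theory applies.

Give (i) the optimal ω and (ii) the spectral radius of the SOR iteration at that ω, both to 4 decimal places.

ω* = 1.9639, ρ_SOR = 0.9639

n=170: λ(B_J) = 1 − λ(A)/2 = cos(kπ/171); k=1 gives ρ_J = 0.9998.
√(1−ρ_J²) = |sin(π/171)| = 0.01837
Then 2/(1+√(1−ρ_J²)) = 2/(1+0.01837); ω* = 2/1.01837 = 1.9639.
At ω = 1.9639 every |λ(B_ω)| = ω−1, so ρ_SOR = 0.9639.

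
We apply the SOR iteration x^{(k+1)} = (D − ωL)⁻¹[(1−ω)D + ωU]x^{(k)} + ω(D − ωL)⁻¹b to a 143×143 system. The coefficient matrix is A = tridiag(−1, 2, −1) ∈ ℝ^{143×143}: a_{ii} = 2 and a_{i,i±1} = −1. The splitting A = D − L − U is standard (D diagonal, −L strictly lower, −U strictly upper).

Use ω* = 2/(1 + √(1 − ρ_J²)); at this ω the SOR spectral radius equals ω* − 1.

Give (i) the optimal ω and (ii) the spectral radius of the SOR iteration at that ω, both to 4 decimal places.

ω* = 1.9573, ρ_SOR = 0.9573

n=143: λ(B_J) = 1 − λ(A)/2 = cos(kπ/144); k=1 gives ρ_J = 0.9998.
√(1−ρ_J²) = |sin(π/144)| = 0.02181
Then 2/(1+√(1−ρ_J²)) = 2/(1+0.02181); ω* = 2/1.02181 = 1.9573.
Hence ρ(B_{ω*}) = 1.9573 − 1 = 0.9573.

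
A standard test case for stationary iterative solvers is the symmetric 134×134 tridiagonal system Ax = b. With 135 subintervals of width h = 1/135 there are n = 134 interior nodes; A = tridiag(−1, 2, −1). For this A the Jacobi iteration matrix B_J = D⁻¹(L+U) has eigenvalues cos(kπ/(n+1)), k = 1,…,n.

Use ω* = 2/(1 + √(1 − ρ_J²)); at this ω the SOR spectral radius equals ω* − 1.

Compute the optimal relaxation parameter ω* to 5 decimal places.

[ρ_J] n=134: ρ(B_J) = cos(π/(n+1)) = cos(π/135) = 0.99973.
1 − cos²(π/135) = sin²(π/135) ⇒ √(1−ρ_J²) = sin(π/135) = 0.023269.
Then 2/(1+√(1−ρ_J²)) = 2/(1+0.023269); ω* = 2/1.023269 = 1.95452.
[ρ_SOR] ω* − 1 = 0.95452.

ω* = 1.95452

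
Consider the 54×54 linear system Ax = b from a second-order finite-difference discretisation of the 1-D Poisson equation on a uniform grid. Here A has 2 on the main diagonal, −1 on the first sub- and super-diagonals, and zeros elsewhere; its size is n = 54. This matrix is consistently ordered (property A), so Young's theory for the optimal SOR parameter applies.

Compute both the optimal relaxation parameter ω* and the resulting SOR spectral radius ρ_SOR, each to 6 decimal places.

spectrum of D⁻¹(L+U) = {cos(kπ/55) : 1≤k≤54}; ρ_J = cos(π/55) = 0.998369.
√(1−ρ_J²) = |sin(π/55)| = 0.0570888
ω* = 2 / (1 + 0.0570888) = 2 / 1.0570888 ≈ 1.891989.
ρ_SOR = ω* − 1 = 1.891989 − 1 = 0.891989.

ω* = 1.891989, ρ_SOR = 0.891989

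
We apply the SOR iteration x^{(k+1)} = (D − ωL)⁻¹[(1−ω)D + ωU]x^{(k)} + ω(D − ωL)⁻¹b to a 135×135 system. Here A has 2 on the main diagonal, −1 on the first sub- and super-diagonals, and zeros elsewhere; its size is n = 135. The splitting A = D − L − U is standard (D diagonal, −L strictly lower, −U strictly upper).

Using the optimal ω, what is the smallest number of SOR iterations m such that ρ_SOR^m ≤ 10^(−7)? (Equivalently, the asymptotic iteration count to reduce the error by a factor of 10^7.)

With n=135, ρ(Jacobi) = cos(π/136) = 0.9997332.
1 − cos²(π/136) = sin²(π/136) ⇒ √(1−ρ_J²) = sin(π/136) = 0.0230979.
Then 2/(1+√(1−ρ_J²)) = 2/(1+0.0230979); ω* = 2/1.0230979 = 1.9548471.
ρ_SOR = ω* − 1 = 1.9548471 − 1 = 0.9548471.
(0.9548471)^m ≤ 10^{−7}  ⇒  m·ln(0.9548471) ≤ −7·ln10  ⇒  m ≥ 348.846  ⇒  m = 349

m = 349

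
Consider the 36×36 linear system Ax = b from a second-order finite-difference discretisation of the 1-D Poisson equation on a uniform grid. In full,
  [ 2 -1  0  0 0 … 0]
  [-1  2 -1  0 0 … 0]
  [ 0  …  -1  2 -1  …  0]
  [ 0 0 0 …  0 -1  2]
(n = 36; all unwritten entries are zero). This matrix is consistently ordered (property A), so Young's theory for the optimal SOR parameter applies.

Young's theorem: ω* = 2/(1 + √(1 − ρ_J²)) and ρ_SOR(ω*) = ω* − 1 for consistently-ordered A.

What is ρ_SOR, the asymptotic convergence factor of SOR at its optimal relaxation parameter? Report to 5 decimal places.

n=36: λ(B_J) = 1 − λ(A)/2 = cos(kπ/37); k=1 gives ρ_J = 0.99640.
√(1−ρ_J²) = |sin(π/37)| = 0.084806
ω* = 2/(1 + 0.084806) = 2/1.084806 = 1.84365.
[ρ_SOR] ω* − 1 = 0.84365.

ρ_SOR = 0.84365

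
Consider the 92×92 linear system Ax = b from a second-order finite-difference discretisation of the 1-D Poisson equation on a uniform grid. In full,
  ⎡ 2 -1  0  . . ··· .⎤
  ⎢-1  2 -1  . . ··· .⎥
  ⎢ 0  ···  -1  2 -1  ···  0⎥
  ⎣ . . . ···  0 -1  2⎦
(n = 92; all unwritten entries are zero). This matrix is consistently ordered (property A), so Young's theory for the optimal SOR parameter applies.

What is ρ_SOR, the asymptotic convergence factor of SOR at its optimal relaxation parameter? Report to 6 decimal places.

ρ_SOR = 0.934659

½·tridiag(1,0,1) at n=92: λ_k = cos(kπ/93); max |λ| at k=1 ⇒ ρ_J = cos(π/93) ≈ 0.999429.
√(1 − cos²(π/93)) = sin(π/93) ≈ 0.0337741.
Then 2/(1+√(1−ρ_J²)) = 2/(1+0.0337741); ω* = 2/1.0337741 = 1.934659.
At ω = 1.934659 every |λ(B_ω)| = ω−1, so ρ_SOR = 0.934659.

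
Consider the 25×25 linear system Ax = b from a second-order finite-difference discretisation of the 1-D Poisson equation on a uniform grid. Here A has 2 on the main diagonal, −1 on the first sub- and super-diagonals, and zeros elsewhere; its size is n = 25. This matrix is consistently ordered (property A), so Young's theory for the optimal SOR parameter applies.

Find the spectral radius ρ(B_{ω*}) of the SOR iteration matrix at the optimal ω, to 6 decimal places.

spectrum of D⁻¹(L+U) = {cos(kπ/26) : 1≤k≤25}; ρ_J = cos(π/26) = 0.992709.
√(1 − cos²(π/26)) = sin(π/26) ≈ 0.1205367.
Then 2/(1+√(1−ρ_J²)) = 2/(1+0.1205367); ω* = 2/1.1205367 = 1.784859.
ρ(B_{ω*}) = ω*−1 = 0.784859

ρ_SOR = 0.784859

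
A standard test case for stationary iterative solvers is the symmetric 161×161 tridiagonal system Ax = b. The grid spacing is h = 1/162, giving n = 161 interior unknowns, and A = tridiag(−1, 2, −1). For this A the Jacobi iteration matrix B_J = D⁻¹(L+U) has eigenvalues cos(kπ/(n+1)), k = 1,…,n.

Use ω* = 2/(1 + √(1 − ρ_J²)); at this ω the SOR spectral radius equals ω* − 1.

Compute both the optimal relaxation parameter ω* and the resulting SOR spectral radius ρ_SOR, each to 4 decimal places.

½·tridiag(1,0,1) at n=161: λ_k = cos(kπ/162); max |λ| at k=1 ⇒ ρ_J = cos(π/162) ≈ 0.9998.
√(1−ρ_J²) simplifies to sin(π/162) = 0.01939.
ω* = 2/(1 + 0.01939) = 2/1.01939 = 1.9620.
[ρ_SOR] ω* − 1 = 0.9620.

ω* = 1.9620, ρ_SOR = 0.9620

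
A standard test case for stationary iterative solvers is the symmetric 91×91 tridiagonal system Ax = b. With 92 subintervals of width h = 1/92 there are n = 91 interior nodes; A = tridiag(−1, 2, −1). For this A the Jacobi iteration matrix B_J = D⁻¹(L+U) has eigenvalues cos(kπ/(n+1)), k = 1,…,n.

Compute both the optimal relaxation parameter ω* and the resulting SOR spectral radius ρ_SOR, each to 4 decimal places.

[ρ_J] n=91: ρ(B_J) = cos(π/(n+1)) = cos(π/92) = 0.9994.
√(1−ρ_J²) = |sin(π/92)| = 0.03414
[ω*] 2 ÷ (1 + 0.03414) = 2 ÷ 1.03414 = 1.9340.
Hence ρ(B_{ω*}) = 1.9340 − 1 = 0.9340.

ω* = 1.9340, ρ_SOR = 0.9340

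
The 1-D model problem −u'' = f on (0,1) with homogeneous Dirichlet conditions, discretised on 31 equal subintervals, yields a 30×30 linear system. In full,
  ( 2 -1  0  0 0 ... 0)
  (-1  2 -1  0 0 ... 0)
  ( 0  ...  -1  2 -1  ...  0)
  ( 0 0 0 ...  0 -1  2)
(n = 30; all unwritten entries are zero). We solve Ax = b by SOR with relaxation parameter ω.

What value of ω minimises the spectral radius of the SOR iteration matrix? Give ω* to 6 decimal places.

ω* = 1.816253

B_J for the 30×30 system has eigenvalues cos(kπ/31); ρ_J = cos(π/31) = 0.994869.
√(1−ρ_J²) = |sin(π/31)| = 0.1011683
Then 2/(1+√(1−ρ_J²)) = 2/(1+0.1011683); ω* = 2/1.1011683 = 1.816253.
and ρ(B_{ω*}) = 1.816253 − 1 = 0.816253.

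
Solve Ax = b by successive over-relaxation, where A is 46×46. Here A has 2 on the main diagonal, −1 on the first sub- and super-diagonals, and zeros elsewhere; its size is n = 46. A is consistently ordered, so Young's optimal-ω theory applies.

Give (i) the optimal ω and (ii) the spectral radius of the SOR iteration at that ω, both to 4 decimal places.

With n=46, ρ(Jacobi) = cos(π/47) = 0.9978.
√(1−ρ_J²) simplifies to sin(π/47) = 0.06679.
Young: ω* = 2/(1+√(1−ρ_J²)) = 2/(1+0.06679) = 2/1.06679 = 1.8748.
[ρ_SOR] ω* − 1 = 0.8748.

ω* = 1.8748, ρ_SOR = 0.8748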